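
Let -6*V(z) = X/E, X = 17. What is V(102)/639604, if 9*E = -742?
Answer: 51/949172336 ≈ 5.3731e-8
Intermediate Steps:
E = -742/9 (E = (1/9)*(-742) = -742/9 ≈ -82.444)
V(z) = 51/1484 (V(z) = -17/(6*(-742/9)) = -17*(-9)/(6*742) = -1/6*(-153/742) = 51/1484)
V(102)/639604 = (51/1484)/639604 = (51/1484)*(1/639604) = 51/949172336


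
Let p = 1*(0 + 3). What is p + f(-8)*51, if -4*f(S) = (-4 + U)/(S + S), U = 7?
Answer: 345/64 ≈ 5.3906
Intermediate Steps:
f(S) = -3/(8*S) (f(S) = -(-4 + 7)/(4*(S + S)) = -3/(4*(2*S)) = -3*1/(2*S)/4 = -3/(8*S))
p = 3 (p = 1*3 = 3)
p + f(-8)*51 = 3 - 3/8/(-8)*51 = 3 - 3/8*(-1/8)*51 = 3 + (3/64)*51 = 3 + 153/64 = 345/64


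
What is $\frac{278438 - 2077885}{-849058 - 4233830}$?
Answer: $\frac{1799447}{5082888} \approx 0.35402$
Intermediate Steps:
$\frac{278438 - 2077885}{-849058 - 4233830} = - \frac{1799447}{-5082888} = \left(-1799447\right) \left(- \frac{1}{5082888}\right) = \frac{1799447}{5082888}$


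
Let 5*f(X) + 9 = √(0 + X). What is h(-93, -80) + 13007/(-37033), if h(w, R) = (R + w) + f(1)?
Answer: -32394844/185165 ≈ -174.95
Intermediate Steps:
f(X) = -9/5 + √X/5 (f(X) = -9/5 + √(0 + X)/5 = -9/5 + √X/5)
h(w, R) = -8/5 + R + w (h(w, R) = (R + w) + (-9/5 + √1/5) = (R + w) + (-9/5 + (⅕)*1) = (R + w) + (-9/5 + ⅕) = (R + w) - 8/5 = -8/5 + R + w)
h(-93, -80) + 13007/(-37033) = (-8/5 - 80 - 93) + 13007/(-37033) = -873/5 + 13007*(-1/37033) = -873/5 - 13007/37033 = -32394844/185165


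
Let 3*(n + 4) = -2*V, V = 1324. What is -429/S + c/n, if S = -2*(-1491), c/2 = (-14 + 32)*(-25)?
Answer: 16453/18886 ≈ 0.87117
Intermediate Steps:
c = -900 (c = 2*((-14 + 32)*(-25)) = 2*(18*(-25)) = 2*(-450) = -900)
n = -2660/3 (n = -4 + (-2*1324)/3 = -4 + (⅓)*(-2648) = -4 - 2648/3 = -2660/3 ≈ -886.67)
S = 2982
-429/S + c/n = -429/2982 - 900/(-2660/3) = -429*1/2982 - 900*(-3/2660) = -143/994 + 135/133 = 16453/18886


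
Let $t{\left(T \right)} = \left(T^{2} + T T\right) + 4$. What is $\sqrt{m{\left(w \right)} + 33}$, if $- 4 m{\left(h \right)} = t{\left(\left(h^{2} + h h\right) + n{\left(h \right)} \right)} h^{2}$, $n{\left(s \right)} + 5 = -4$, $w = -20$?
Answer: $3 i \sqrt{13904063} \approx 11186.0 i$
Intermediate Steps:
$n{\left(s \right)} = -9$ ($n{\left(s \right)} = -5 - 4 = -9$)
$t{\left(T \right)} = 4 + 2 T^{2}$ ($t{\left(T \right)} = \left(T^{2} + T^{2}\right) + 4 = 2 T^{2} + 4 = 4 + 2 T^{2}$)
$m{\left(h \right)} = - \frac{h^{2} \left(4 + 2 \left(-9 + 2 h^{2}\right)^{2}\right)}{4}$ ($m{\left(h \right)} = - \frac{\left(4 + 2 \left(\left(h^{2} + h h\right) - 9\right)^{2}\right) h^{2}}{4} = - \frac{\left(4 + 2 \left(\left(h^{2} + h^{2}\right) - 9\right)^{2}\right) h^{2}}{4} = - \frac{\left(4 + 2 \left(2 h^{2} - 9\right)^{2}\right) h^{2}}{4} = - \frac{\left(4 + 2 \left(-9 + 2 h^{2}\right)^{2}\right) h^{2}}{4} = - \frac{h^{2} \left(4 + 2 \left(-9 + 2 h^{2}\right)^{2}\right)}{4}$)
$\sqrt{m{\left(w \right)} + 33} = \sqrt{\frac{\left(-20\right)^{2} \left(-2 - \left(-9 + 2 \left(-20\right)^{2}\right)^{2}\right)}{2} + 33} = \sqrt{\frac{1}{2} \cdot 400 \left(-2 - \left(-9 + 2 \cdot 400\right)^{2}\right) + 33} = \sqrt{\frac{1}{2} \cdot 400 \left(-2 - \left(-9 + 800\right)^{2}\right) + 33} = \sqrt{\frac{1}{2} \cdot 400 \left(-2 - 791^{2}\right) + 33} = \sqrt{\frac{1}{2} \cdot 400 \left(-2 - 625681\right) + 33} = \sqrt{\frac{1}{2} \cdot 400 \left(-625683\right) + 33} = \sqrt{-125136600 + 33} = \sqrt{-125136567} = 3 i \sqrt{13904063}$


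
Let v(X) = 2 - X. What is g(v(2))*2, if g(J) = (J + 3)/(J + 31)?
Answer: 6/31 ≈ 0.19355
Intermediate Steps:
g(J) = (3 + J)/(31 + J)
g(v(2))*2 = ((3 + (2 - 1*2))/(31 + (2 - 1*2)))*2 = ((3 + (2 - 2))/(31 + (2 - 2)))*2 = ((3 + 0)/(31 + 0))*2 = (3/31)*2 = 6/31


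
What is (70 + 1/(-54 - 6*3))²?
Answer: 25391521/5184 ≈ 4898.1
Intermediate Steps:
(70 + 1/(-54 - 6*3))² = (70 + 1/(-54 - 18))² = (70 + 1/(-72))² = (70 - 1/72)² = (5039/72)² = 25391521/5184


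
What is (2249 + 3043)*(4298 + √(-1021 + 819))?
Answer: 22745016 + 5292*I*√202 ≈ 2.2745e+7 + 75214.0*I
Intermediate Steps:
(2249 + 3043)*(4298 + √(-1021 + 819)) = 5292*(4298 + √(-202)) = 5292*(4298 + I*√202) = 22745016 + 5292*I*√202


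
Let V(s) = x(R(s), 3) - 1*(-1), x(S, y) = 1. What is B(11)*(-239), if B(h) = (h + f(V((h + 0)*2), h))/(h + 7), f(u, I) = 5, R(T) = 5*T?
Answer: -1912/9 ≈ -212.44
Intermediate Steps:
V(s) = 2 (V(s) = 1 - 1*(-1) = 1 + 1 = 2)
B(h) = (5 + h)/(7 + h) (B(h) = (h + 5)/(h + 7) = (5 + h)/(7 + h))
B(11)*(-239) = ((5 + 11)/(7 + 11))*(-239) = (16/18)*(-239) = ((1/18)*16)*(-239) = (8/9)*(-239) = -1912/9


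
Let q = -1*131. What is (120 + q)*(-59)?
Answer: 649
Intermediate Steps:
q = -131
(120 + q)*(-59) = (120 - 131)*(-59) = -11*(-59) = 649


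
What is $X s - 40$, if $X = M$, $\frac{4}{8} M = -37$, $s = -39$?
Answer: $2846$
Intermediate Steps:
$M = -74$ ($M = 2 \left(-37\right) = -74$)
$X = -74$
$X s - 40 = \left(-74\right) \left(-39\right) - 40 = 2886 - 40 = 2846$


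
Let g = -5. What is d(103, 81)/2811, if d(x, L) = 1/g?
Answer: -1/14055 ≈ -7.1149e-5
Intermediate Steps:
d(x, L) = -1/5 (d(x, L) = 1/(-5) = -1/5)
d(103, 81)/2811 = -1/5/2811 = -1/5*1/2811 = -1/14055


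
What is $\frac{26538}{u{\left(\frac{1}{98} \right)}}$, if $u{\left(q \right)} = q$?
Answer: $2600724$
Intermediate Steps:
$\frac{26538}{u{\left(\frac{1}{98} \right)}} = \frac{26538}{\frac{1}{98}} = 26538 \frac{1}{\frac{1}{98}} = 26538 \cdot 98 = 2600724$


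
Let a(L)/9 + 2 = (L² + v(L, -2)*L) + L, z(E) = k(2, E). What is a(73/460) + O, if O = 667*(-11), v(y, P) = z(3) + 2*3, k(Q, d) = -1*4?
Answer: -1555363379/211600 ≈ -7350.5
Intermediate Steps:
k(Q, d) = -4
z(E) = -4
v(y, P) = 2 (v(y, P) = -4 + 2*3 = -4 + 6 = 2)
O = -7337
a(L) = -18 + 9*L² + 27*L (a(L) = -18 + 9*((L² + 2*L) + L) = -18 + 9*(L² + 3*L) = -18 + (9*L² + 27*L) = -18 + 9*L² + 27*L)
a(73/460) + O = (-18 + 9*(73/460)² + 27*(73/460)) - 7337 = (-18 + 9*(5329/211600) + 1971/460) - 7337 = (-18 + 47961/211600 + 1971/460) - 7337 = -2854179/211600 - 7337 = -1555363379/211600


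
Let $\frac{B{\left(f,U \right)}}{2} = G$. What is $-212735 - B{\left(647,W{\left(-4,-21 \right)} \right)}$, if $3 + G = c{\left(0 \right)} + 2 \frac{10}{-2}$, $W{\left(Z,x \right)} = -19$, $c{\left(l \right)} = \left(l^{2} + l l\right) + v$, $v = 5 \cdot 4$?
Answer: $-212749$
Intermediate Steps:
$v = 20$
$c{\left(l \right)} = 20 + 2 l^{2}$ ($c{\left(l \right)} = \left(l^{2} + l l\right) + 20 = \left(l^{2} + l^{2}\right) + 20 = 2 l^{2} + 20 = 20 + 2 l^{2}$)
$G = 7$ ($G = -3 + \left(\left(20 + 2 \cdot 0^{2}\right) + 2 \frac{10}{-2}\right) = -3 + \left(\left(20 + 2 \cdot 0\right) + 2 \cdot 10 \left(- \frac{1}{2}\right)\right) = -3 + \left(\left(20 + 0\right) + 2 \left(-5\right)\right) = -3 + \left(20 - 10\right) = -3 + 10 = 7$)
$B{\left(f,U \right)} = 14$ ($B{\left(f,U \right)} = 2 \cdot 7 = 14$)
$-212735 - B{\left(647,W{\left(-4,-21 \right)} \right)} = -212735 - 14 = -212749$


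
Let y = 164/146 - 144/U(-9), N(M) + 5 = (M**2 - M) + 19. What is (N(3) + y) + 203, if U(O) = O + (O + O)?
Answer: 50251/219 ≈ 229.46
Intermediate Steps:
N(M) = 14 + M**2 - M (N(M) = -5 + ((M**2 - M) + 19) = -5 + (19 + M**2 - M) = 14 + M**2 - M)
U(O) = 3*O (U(O) = O + 2*O = 3*O)
y = 1414/219 (y = 164/146 - 144/(3*(-9)) = 164*(1/146) - 144/(-27) = 82/73 - 144*(-1/27) = 82/73 + 16/3 = 1414/219 ≈ 6.4566)
(N(3) + y) + 203 = ((14 + 3**2 - 1*3) + 1414/219) + 203 = ((14 + 9 - 3) + 1414/219) + 203 = (20 + 1414/219) + 203 = 5794/219 + 203 = 50251/219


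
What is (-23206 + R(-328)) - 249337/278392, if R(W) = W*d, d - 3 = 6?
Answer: -7282427273/278392 ≈ -26159.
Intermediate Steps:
d = 9 (d = 3 + 6 = 9)
R(W) = 9*W (R(W) = W*9 = 9*W)
(-23206 + R(-328)) - 249337/278392 = (-23206 + 9*(-328)) - 249337/278392 = (-23206 - 2952) - 249337*1/278392 = -26158 - 249337/278392 = -7282427273/278392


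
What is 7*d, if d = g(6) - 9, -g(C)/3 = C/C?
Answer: -84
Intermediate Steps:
g(C) = -3 (g(C) = -3*C/C = -3*1 = -3)
d = -12 (d = -3 - 9 = -12)
7*d = 7*(-12) = -84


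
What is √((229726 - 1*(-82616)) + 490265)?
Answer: √802607 ≈ 895.88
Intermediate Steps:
√((229726 - 1*(-82616)) + 490265) = √((229726 + 82616) + 490265) = √(312342 + 490265) = √802607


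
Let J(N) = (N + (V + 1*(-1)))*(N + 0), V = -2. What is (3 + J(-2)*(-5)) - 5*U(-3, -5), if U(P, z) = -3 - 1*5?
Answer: -7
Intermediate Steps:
U(P, z) = -8 (U(P, z) = -3 - 5 = -8)
J(N) = N*(-3 + N) (J(N) = (N + (-2 + 1*(-1)))*(N + 0) = (N + (-2 - 1))*N = (N - 3)*N = (-3 + N)*N = N*(-3 + N))
(3 + J(-2)*(-5)) - 5*U(-3, -5) = (3 - 2*(-3 - 2)*(-5)) - 5*(-8) = (3 - 2*(-5)*(-5)) + 40 = (3 + 10*(-5)) + 40 = (3 - 50) + 40 = -47 + 40 = -7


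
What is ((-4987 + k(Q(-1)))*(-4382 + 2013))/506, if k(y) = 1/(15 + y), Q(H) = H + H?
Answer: 3338745/143 ≈ 23348.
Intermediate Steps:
Q(H) = 2*H
((-4987 + k(Q(-1)))*(-4382 + 2013))/506 = ((-4987 + 1/(15 + 2*(-1)))*(-4382 + 2013))/506 = ((-4987 + 1/(15 - 2))*(-2369))*(1/506) = ((-4987 + 1/13)*(-2369))*(1/506) = -64830/13*(-2369)*(1/506) = (153582270/13)*(1/506) = 3338745/143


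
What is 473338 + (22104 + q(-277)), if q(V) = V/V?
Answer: 495443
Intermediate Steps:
q(V) = 1
473338 + (22104 + q(-277)) = 473338 + (22104 + 1) = 473338 + 22105 = 495443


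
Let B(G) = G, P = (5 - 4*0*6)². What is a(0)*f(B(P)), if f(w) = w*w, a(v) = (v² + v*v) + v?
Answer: 0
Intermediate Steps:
a(v) = v + 2*v² (a(v) = (v² + v²) + v = 2*v² + v = v + 2*v²)
P = 25 (P = (5 + 0*6)² = (5 + 0)² = 5² = 25)
f(w) = w²
a(0)*f(B(P)) = (0*(1 + 2*0))*25² = (0*(1 + 0))*625 = (0*1)*625 = 0*625 = 0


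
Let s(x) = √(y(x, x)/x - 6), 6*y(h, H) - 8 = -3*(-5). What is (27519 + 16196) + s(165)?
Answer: 43715 + I*√650870/330 ≈ 43715.0 + 2.4447*I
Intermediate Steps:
y(h, H) = 23/6 (y(h, H) = 4/3 + (-3*(-5))/6 = 4/3 + (⅙)*15 = 4/3 + 5/2 = 23/6)
s(x) = √(-6 + 23/(6*x)) (s(x) = √(23/(6*x) - 6) = √(-6 + 23/(6*x)))
(27519 + 16196) + s(165) = (27519 + 16196) + √(-216 + 138/165)/6 = 43715 + √(-216 + 138*(1/165))/6 = 43715 + √(-216 + 46/55)/6 = 43715 + √(-11834/55)/6 = 43715 + (I*√650870/55)/6 = 43715 + I*√650870/330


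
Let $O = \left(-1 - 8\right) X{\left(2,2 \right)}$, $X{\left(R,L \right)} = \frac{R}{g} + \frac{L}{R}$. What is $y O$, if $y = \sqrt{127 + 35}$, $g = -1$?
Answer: $81 \sqrt{2} \approx 114.55$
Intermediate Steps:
$X{\left(R,L \right)} = - R + \frac{L}{R}$ ($X{\left(R,L \right)} = \frac{R}{-1} + \frac{L}{R} = R \left(-1\right) + \frac{L}{R} = - R + \frac{L}{R}$)
$O = 9$ ($O = \left(-1 - 8\right) \left(\left(-1\right) 2 + \frac{2}{2}\right) = - 9 \left(-2 + 2 \cdot \frac{1}{2}\right) = - 9 \left(-2 + 1\right) = \left(-9\right) \left(-1\right) = 9$)
$y = 9 \sqrt{2}$ ($y = \sqrt{162} = 9 \sqrt{2} \approx 12.728$)
$y O = 9 \sqrt{2} \cdot 9 = 81 \sqrt{2}$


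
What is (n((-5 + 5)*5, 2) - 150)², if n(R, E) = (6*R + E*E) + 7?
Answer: 19321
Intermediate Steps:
n(R, E) = 7 + E² + 6*R (n(R, E) = (6*R + E²) + 7 = (E² + 6*R) + 7 = 7 + E² + 6*R)
(n((-5 + 5)*5, 2) - 150)² = ((7 + 2² + 6*((-5 + 5)*5)) - 150)² = ((7 + 4 + 6*(0*5)) - 150)² = ((7 + 4 + 6*0) - 150)² = ((7 + 4 + 0) - 150)² = (11 - 150)² = (-139)² = 19321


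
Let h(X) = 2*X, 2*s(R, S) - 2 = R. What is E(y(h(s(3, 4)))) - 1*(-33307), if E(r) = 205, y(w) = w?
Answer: 33512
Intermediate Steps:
s(R, S) = 1 + R/2
E(y(h(s(3, 4)))) - 1*(-33307) = 205 - 1*(-33307) = 205 + 33307 = 33512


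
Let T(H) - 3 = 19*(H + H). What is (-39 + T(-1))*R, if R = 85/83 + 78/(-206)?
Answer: -408332/8549 ≈ -47.764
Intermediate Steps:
T(H) = 3 + 38*H (T(H) = 3 + 19*(H + H) = 3 + 19*(2*H) = 3 + 38*H)
R = 5518/8549 (R = 85*(1/83) + 78*(-1/206) = 85/83 - 39/103 = 5518/8549 ≈ 0.64546)
(-39 + T(-1))*R = (-39 + (3 + 38*(-1)))*(5518/8549) = (-39 + (3 - 38))*(5518/8549) = (-39 - 35)*(5518/8549) = -74*5518/8549 = -408332/8549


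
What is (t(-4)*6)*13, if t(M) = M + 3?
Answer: -78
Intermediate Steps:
t(M) = 3 + M
(t(-4)*6)*13 = ((3 - 4)*6)*13 = -1*6*13 = -6*13 = -78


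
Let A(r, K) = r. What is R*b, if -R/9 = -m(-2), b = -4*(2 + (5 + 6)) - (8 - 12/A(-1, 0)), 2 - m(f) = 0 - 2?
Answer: -2592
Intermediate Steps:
m(f) = 4 (m(f) = 2 - (0 - 2) = 2 - 1*(-2) = 2 + 2 = 4)
b = -72 (b = -4*(2 + (5 + 6)) - (8 - 12/(-1)) = -4*(2 + 11) - (8 - 12*(-1)) = -4*13 - (8 - 1*(-12)) = -52 - (8 + 12) = -52 - 1*20 = -52 - 20 = -72)
R = 36 (R = -(-9)*4 = -9*(-4) = 36)
R*b = 36*(-72) = -2592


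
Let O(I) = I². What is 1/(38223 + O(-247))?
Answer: 1/99232 ≈ 1.0077e-5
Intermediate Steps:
1/(38223 + O(-247)) = 1/(38223 + (-247)²) = 1/(38223 + 61009) = 1/99232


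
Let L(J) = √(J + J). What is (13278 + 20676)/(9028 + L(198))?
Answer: 76634178/20376097 - 50931*√11/20376097 ≈ 3.7527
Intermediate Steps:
L(J) = √2*√J (L(J) = √(2*J) = √2*√J)
(13278 + 20676)/(9028 + L(198)) = (13278 + 20676)/(9028 + √2*√198) = 33954/(9028 + √2*(3*√22)) = 33954/(9028 + 6*√11)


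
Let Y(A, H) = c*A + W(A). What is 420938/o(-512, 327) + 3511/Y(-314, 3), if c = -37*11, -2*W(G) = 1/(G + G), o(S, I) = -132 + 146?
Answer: 4826187537179/160514289 ≈ 30067.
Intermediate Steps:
o(S, I) = 14
W(G) = -1/(4*G) (W(G) = -1/(2*(G + G)) = -1/(2*G)/2 = -1/(4*G))
c = -407
Y(A, H) = -407*A - 1/(4*A)
420938/o(-512, 327) + 3511/Y(-314, 3) = 420938/14 + 3511/(-407*(-314) - ¼/(-314)) = 420938*(1/14) + 3511/(127798 - ¼*(-1/314)) = 30067 + 3511/(127798 + 1/1256) = 30067 + 3511/(160514289/1256) = 30067 + 3511*(1256/160514289) = 30067 + 4409816/160514289 = 4826187537179/160514289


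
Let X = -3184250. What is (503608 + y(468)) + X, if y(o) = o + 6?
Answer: -2680168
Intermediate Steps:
y(o) = 6 + o
(503608 + y(468)) + X = (503608 + (6 + 468)) - 3184250 = (503608 + 474) - 3184250 = 504082 - 3184250 = -2680168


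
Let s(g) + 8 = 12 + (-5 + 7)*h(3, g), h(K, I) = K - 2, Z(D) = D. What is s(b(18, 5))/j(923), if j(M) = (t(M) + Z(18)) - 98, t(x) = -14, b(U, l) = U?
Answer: -3/47 ≈ -0.063830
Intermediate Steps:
h(K, I) = -2 + K
j(M) = -94 (j(M) = (-14 + 18) - 98 = 4 - 98 = -94)
s(g) = 6 (s(g) = -8 + (12 + (-5 + 7)*(-2 + 3)) = -8 + (12 + 2*1) = -8 + (12 + 2) = -8 + 14 = 6)
s(b(18, 5))/j(923) = 6/(-94) = 6*(-1/94) = -3/47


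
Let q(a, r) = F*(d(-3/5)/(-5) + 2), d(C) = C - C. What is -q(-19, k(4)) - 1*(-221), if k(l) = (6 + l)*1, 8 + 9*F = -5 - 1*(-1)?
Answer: 671/3 ≈ 223.67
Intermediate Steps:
d(C) = 0
F = -4/3 (F = -8/9 + (-5 - 1*(-1))/9 = -8/9 + (-5 + 1)/9 = -8/9 + (⅑)*(-4) = -8/9 - 4/9 = -4/3 ≈ -1.3333)
k(l) = 6 + l
q(a, r) = -8/3 (q(a, r) = -4*(0/(-5) + 2)/3 = -4*(0*(-⅕) + 2)/3 = -4*(0 + 2)/3 = -4/3*2 = -8/3)
-q(-19, k(4)) - 1*(-221) = -1*(-8/3) - 1*(-221) = 8/3 + 221 = 671/3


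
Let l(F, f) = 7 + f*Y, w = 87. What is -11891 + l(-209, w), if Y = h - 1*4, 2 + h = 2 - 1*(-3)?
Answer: -11971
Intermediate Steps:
h = 3 (h = -2 + (2 - 1*(-3)) = -2 + (2 + 3) = -2 + 5 = 3)
Y = -1 (Y = 3 - 1*4 = 3 - 4 = -1)
l(F, f) = 7 - f (l(F, f) = 7 + f*(-1) = 7 - f)
-11891 + l(-209, w) = -11891 + (7 - 1*87) = -11891 + (7 - 87) = -11891 - 80 = -11971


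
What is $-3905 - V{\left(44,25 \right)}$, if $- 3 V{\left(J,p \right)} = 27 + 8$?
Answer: $- \frac{11680}{3} \approx -3893.3$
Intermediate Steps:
$V{\left(J,p \right)} = - \frac{35}{3}$ ($V{\left(J,p \right)} = - \frac{27 + 8}{3} = \left(- \frac{1}{3}\right) 35 = - \frac{35}{3}$)
$-3905 - V{\left(44,25 \right)} = -3905 - - \frac{35}{3} = -3905 + \frac{35}{3} = - \frac{11680}{3}$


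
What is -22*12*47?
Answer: -12408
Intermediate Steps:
-22*12*47 = -264*47 = -12408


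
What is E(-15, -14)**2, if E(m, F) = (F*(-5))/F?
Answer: 25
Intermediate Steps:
E(m, F) = -5 (E(m, F) = (-5*F)/F = -5)
E(-15, -14)**2 = (-5)**2 = 25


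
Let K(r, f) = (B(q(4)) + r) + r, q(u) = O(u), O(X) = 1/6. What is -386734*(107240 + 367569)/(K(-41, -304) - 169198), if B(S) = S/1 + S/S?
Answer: 1101748702836/1015673 ≈ 1.0847e+6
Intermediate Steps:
O(X) = ⅙
q(u) = ⅙
B(S) = 1 + S (B(S) = S*1 + 1 = S + 1 = 1 + S)
K(r, f) = 7/6 + 2*r (K(r, f) = ((1 + ⅙) + r) + r = (7/6 + r) + r = 7/6 + 2*r)
-386734*(107240 + 367569)/(K(-41, -304) - 169198) = -386734*(107240 + 367569)/((7/6 + 2*(-41)) - 169198) = -386734*474809/((7/6 - 82) - 169198) = -386734*474809/(-485/6 - 169198) = -386734/((-1015673/6*1/474809)) = -386734/(-1015673/2848854) = -386734*(-2848854/1015673) = 1101748702836/1015673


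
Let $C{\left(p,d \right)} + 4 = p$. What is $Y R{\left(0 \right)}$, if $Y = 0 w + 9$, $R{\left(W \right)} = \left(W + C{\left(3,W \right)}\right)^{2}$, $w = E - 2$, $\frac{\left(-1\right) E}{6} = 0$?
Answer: $9$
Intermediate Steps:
$E = 0$ ($E = \left(-6\right) 0 = 0$)
$C{\left(p,d \right)} = -4 + p$
$w = -2$ ($w = 0 - 2 = -2$)
$R{\left(W \right)} = \left(-1 + W\right)^{2}$ ($R{\left(W \right)} = \left(W + \left(-4 + 3\right)\right)^{2} = \left(W - 1\right)^{2} = \left(-1 + W\right)^{2}$)
$Y = 9$ ($Y = 0 \left(-2\right) + 9 = 0 + 9 = 9$)
$Y R{\left(0 \right)} = 9 \left(-1 + 0\right)^{2} = 9 \left(-1\right)^{2} = 9 \cdot 1 = 9$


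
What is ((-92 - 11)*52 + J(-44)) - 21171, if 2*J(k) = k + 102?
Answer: -26498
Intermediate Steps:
J(k) = 51 + k/2 (J(k) = (k + 102)/2 = (102 + k)/2 = 51 + k/2)
((-92 - 11)*52 + J(-44)) - 21171 = ((-92 - 11)*52 + (51 + (½)*(-44))) - 21171 = (-103*52 + (51 - 22)) - 21171 = (-5356 + 29) - 21171 = -5327 - 21171 = -26498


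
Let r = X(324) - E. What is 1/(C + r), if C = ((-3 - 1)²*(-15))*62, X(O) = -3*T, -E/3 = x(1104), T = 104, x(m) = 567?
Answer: -1/13491 ≈ -7.4123e-5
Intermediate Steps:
E = -1701 (E = -3*567 = -1701)
X(O) = -312 (X(O) = -3*104 = -312)
C = -14880 (C = ((-4)²*(-15))*62 = (16*(-15))*62 = -240*62 = -14880)
r = 1389 (r = -312 - 1*(-1701) = -312 + 1701 = 1389)
1/(C + r) = 1/(-14880 + 1389) = 1/(-13491) = -1/13491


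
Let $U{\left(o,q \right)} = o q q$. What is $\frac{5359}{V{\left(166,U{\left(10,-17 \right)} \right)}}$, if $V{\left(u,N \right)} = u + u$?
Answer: $\frac{5359}{332} \approx 16.142$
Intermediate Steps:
$U{\left(o,q \right)} = o q^{2}$
$V{\left(u,N \right)} = 2 u$
$\frac{5359}{V{\left(166,U{\left(10,-17 \right)} \right)}} = \frac{5359}{2 \cdot 166} = \frac{5359}{332}$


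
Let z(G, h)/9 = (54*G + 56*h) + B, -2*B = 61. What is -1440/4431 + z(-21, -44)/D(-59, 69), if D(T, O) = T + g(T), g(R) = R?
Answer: 1633119/5908 ≈ 276.42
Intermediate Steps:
B = -61/2 (B = -½*61 = -61/2 ≈ -30.500)
z(G, h) = -549/2 + 486*G + 504*h (z(G, h) = 9*((54*G + 56*h) - 61/2) = 9*(-61/2 + 54*G + 56*h) = -549/2 + 486*G + 504*h)
D(T, O) = 2*T (D(T, O) = T + T = 2*T)
-1440/4431 + z(-21, -44)/D(-59, 69) = -1440/4431 + (-549/2 + 486*(-21) + 504*(-44))/((2*(-59))) = -1440*1/4431 + (-549/2 - 10206 - 22176)/(-118) = -480/1477 - 65313/2*(-1/118) = -480/1477 + 1107/4 = 1633119/5908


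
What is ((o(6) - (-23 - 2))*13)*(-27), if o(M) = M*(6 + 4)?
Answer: -29835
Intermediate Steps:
o(M) = 10*M (o(M) = M*10 = 10*M)
((o(6) - (-23 - 2))*13)*(-27) = ((10*6 - (-23 - 2))*13)*(-27) = ((60 - 1*(-25))*13)*(-27) = ((60 + 25)*13)*(-27) = (85*13)*(-27) = 1105*(-27) = -29835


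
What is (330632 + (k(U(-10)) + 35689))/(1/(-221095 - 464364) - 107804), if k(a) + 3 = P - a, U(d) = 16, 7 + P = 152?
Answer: -83728131391/24631740679 ≈ -3.3992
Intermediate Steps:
P = 145 (P = -7 + 152 = 145)
k(a) = 142 - a (k(a) = -3 + (145 - a) = 142 - a)
(330632 + (k(U(-10)) + 35689))/(1/(-221095 - 464364) - 107804) = (330632 + ((142 - 1*16) + 35689))/(1/(-221095 - 464364) - 107804) = (330632 + ((142 - 16) + 35689))/(1/(-685459) - 107804) = (330632 + (126 + 35689))/(-1/685459 - 107804) = (330632 + 35815)/(-73895222037/685459) = 366447*(-685459/73895222037) = -83728131391/24631740679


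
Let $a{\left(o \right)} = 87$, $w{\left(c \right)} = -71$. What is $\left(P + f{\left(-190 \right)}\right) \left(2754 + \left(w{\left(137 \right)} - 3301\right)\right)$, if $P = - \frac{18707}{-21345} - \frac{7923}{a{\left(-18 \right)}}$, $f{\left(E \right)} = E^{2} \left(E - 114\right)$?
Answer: $\frac{1399412446138252}{206335} \approx 6.7822 \cdot 10^{9}$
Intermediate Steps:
$f{\left(E \right)} = E^{2} \left(-114 + E\right)$
$P = - \frac{55829642}{619005}$ ($P = - \frac{18707}{-21345} - \frac{7923}{87} = \left(-18707\right) \left(- \frac{1}{21345}\right) - \frac{2641}{29} = \frac{18707}{21345} - \frac{2641}{29} = - \frac{55829642}{619005} \approx -90.193$)
$\left(P + f{\left(-190 \right)}\right) \left(2754 + \left(w{\left(137 \right)} - 3301\right)\right) = \left(- \frac{55829642}{619005} + \left(-190\right)^{2} \left(-114 - 190\right)\right) \left(2754 - 3372\right) = \left(- \frac{55829642}{619005} + 36100 \left(-304\right)\right) \left(2754 - 3372\right) = \left(- \frac{55829642}{619005} - 10974400\right) \left(-618\right) = \left(- \frac{6793264301642}{619005}\right) \left(-618\right) = \frac{1399412446138252}{206335}$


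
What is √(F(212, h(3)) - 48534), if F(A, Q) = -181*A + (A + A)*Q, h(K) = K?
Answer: I*√85634 ≈ 292.63*I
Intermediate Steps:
F(A, Q) = -181*A + 2*A*Q (F(A, Q) = -181*A + (2*A)*Q = -181*A + 2*A*Q)
√(F(212, h(3)) - 48534) = √(212*(-181 + 2*3) - 48534) = √(212*(-181 + 6) - 48534) = √(212*(-175) - 48534) = √(-37100 - 48534) = √(-85634) = I*√85634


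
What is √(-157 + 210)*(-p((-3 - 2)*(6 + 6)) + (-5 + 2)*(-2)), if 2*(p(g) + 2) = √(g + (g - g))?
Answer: √53*(8 - I*√15) ≈ 58.241 - 28.196*I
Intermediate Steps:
p(g) = -2 + √g/2 (p(g) = -2 + √(g + (g - g))/2 = -2 + √(g + 0)/2 = -2 + √g/2)
√(-157 + 210)*(-p((-3 - 2)*(6 + 6)) + (-5 + 2)*(-2)) = √(-157 + 210)*(-(-2 + √((-3 - 2)*(6 + 6))/2) + (-5 + 2)*(-2)) = √53*(-(-2 + √(-5*12)/2) - 3*(-2)) = √53*(-(-2 + √(-60)/2) + 6) = √53*(-(-2 + (2*I*√15)/2) + 6) = √53*(-(-2 + I*√15) + 6) = √53*((2 - I*√15) + 6) = √53*(8 - I*√15)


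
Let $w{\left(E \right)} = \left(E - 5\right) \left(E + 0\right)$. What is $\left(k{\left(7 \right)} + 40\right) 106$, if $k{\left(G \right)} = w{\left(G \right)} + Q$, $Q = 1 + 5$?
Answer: $6360$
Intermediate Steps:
$w{\left(E \right)} = E \left(-5 + E\right)$ ($w{\left(E \right)} = \left(-5 + E\right) E = E \left(-5 + E\right)$)
$Q = 6$
$k{\left(G \right)} = 6 + G \left(-5 + G\right)$ ($k{\left(G \right)} = G \left(-5 + G\right) + 6 = 6 + G \left(-5 + G\right)$)
$\left(k{\left(7 \right)} + 40\right) 106 = \left(\left(6 + 7 \left(-5 + 7\right)\right) + 40\right) 106 = \left(\left(6 + 7 \cdot 2\right) + 40\right) 106 = \left(\left(6 + 14\right) + 40\right) 106 = \left(20 + 40\right) 106 = 60 \cdot 106 = 6360$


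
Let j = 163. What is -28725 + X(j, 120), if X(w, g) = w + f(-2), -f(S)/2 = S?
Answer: -28558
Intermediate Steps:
f(S) = -2*S
X(w, g) = 4 + w (X(w, g) = w - 2*(-2) = w + 4 = 4 + w)
-28725 + X(j, 120) = -28725 + (4 + 163) = -28725 + 167 = -28558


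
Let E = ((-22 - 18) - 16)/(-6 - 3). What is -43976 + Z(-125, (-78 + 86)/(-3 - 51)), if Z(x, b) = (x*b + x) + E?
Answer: -1190059/27 ≈ -44076.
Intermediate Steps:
E = 56/9 (E = (-40 - 16)/(-9) = -56*(-⅑) = 56/9 ≈ 6.2222)
Z(x, b) = 56/9 + x + b*x (Z(x, b) = (x*b + x) + 56/9 = (b*x + x) + 56/9 = (x + b*x) + 56/9 = 56/9 + x + b*x)
-43976 + Z(-125, (-78 + 86)/(-3 - 51)) = -43976 + (56/9 - 125 + ((-78 + 86)/(-3 - 51))*(-125)) = -43976 + (56/9 - 125 + (8/(-54))*(-125)) = -43976 + (56/9 - 125 + (8*(-1/54))*(-125)) = -43976 + (56/9 - 125 - 4/27*(-125)) = -43976 + (56/9 - 125 + 500/27) = -43976 - 2707/27 = -1190059/27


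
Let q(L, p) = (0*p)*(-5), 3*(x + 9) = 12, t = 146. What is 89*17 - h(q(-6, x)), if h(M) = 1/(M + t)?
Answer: 220897/146 ≈ 1513.0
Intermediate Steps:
x = -5 (x = -9 + (1/3)*12 = -9 + 4 = -5)
q(L, p) = 0 (q(L, p) = 0*(-5) = 0)
h(M) = 1/(146 + M) (h(M) = 1/(M + 146) = 1/(146 + M))
89*17 - h(q(-6, x)) = 89*17 - 1/(146 + 0) = 1513 - 1/146 = 220897/146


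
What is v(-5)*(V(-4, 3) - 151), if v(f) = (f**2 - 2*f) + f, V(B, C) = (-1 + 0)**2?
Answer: -4500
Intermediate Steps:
V(B, C) = 1 (V(B, C) = (-1)**2 = 1)
v(f) = f**2 - f
v(-5)*(V(-4, 3) - 151) = (-5*(-1 - 5))*(1 - 151) = -5*(-6)*(-150) = 30*(-150) = -4500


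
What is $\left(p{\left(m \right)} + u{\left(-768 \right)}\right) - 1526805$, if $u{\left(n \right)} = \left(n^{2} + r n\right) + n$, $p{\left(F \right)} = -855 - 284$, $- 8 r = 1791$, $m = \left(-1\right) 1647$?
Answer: $-766952$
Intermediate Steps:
$m = -1647$
$r = - \frac{1791}{8}$ ($r = \left(- \frac{1}{8}\right) 1791 = - \frac{1791}{8} \approx -223.88$)
$p{\left(F \right)} = -1139$ ($p{\left(F \right)} = -855 - 284 = -1139$)
$u{\left(n \right)} = n^{2} - \frac{1783 n}{8}$ ($u{\left(n \right)} = \left(n^{2} - \frac{1791 n}{8}\right) + n = n^{2} - \frac{1783 n}{8}$)
$\left(p{\left(m \right)} + u{\left(-768 \right)}\right) - 1526805 = \left(-1139 + \frac{1}{8} \left(-768\right) \left(-1783 + 8 \left(-768\right)\right)\right) - 1526805 = \left(-1139 + \frac{1}{8} \left(-768\right) \left(-1783 - 6144\right)\right) - 1526805 = \left(-1139 + \frac{1}{8} \left(-768\right) \left(-7927\right)\right) - 1526805 = \left(-1139 + 760992\right) - 1526805 = 759853 - 1526805 = -766952$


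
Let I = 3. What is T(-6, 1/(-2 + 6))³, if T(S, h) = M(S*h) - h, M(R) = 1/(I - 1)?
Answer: 1/64 ≈ 0.015625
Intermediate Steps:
M(R) = ½ (M(R) = 1/(3 - 1) = 1/2 = ½)
T(S, h) = ½ - h
T(-6, 1/(-2 + 6))³ = (½ - 1/(-2 + 6))³ = (½ - 1/4)³ = (½ - 1*¼)³ = (½ - ¼)³ = (¼)³ = 1/64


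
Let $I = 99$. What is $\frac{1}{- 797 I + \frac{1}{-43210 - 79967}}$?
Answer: $- \frac{123177}{9719034832} \approx -1.2674 \cdot 10^{-5}$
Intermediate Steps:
$\frac{1}{- 797 I + \frac{1}{-43210 - 79967}} = \frac{1}{\left(-797\right) 99 + \frac{1}{-43210 - 79967}} = \frac{1}{-78903 + \frac{1}{-123177}} = \frac{1}{-78903 - \frac{1}{123177}} = \frac{1}{- \frac{9719034832}{123177}} = - \frac{123177}{9719034832}$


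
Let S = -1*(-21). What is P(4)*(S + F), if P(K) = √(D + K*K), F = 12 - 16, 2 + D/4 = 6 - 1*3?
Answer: 34*√5 ≈ 76.026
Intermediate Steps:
D = 4 (D = -8 + 4*(6 - 1*3) = -8 + 4*(6 - 3) = -8 + 4*3 = -8 + 12 = 4)
F = -4
P(K) = √(4 + K²) (P(K) = √(4 + K*K) = √(4 + K²))
S = 21
P(4)*(S + F) = √(4 + 4²)*(21 - 4) = √(4 + 16)*17 = √20*17 = (2*√5)*17 = 34*√5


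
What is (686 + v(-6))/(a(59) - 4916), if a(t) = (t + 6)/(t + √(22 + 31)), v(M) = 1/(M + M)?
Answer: -46225880401/331227865892 + 535015*√53/993683597676 ≈ -0.13956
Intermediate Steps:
v(M) = 1/(2*M)
a(t) = (6 + t)/(t + √53)
(686 + v(-6))/(a(59) - 4916) = (686 + (½)/(-6))/((6 + 59)/(59 + √53) - 4916) = (686 + (½)*(-⅙))/(65/(59 + √53) - 4916) = (686 - 1/12)/(65/(59 + √53) - 4916) = 8231/(12*(-4916 + 65/(59 + √53)))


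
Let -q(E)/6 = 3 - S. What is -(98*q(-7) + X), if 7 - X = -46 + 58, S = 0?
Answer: 1769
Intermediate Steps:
q(E) = -18 (q(E) = -6*(3 - 1*0) = -6*(3 + 0) = -6*3 = -18)
X = -5 (X = 7 - (-46 + 58) = 7 - 1*12 = 7 - 12 = -5)
-(98*q(-7) + X) = -(98*(-18) - 5) = -(-1764 - 5) = -1*(-1769) = 1769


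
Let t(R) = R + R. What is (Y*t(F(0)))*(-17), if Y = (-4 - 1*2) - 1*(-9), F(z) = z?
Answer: 0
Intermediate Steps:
t(R) = 2*R
Y = 3 (Y = (-4 - 2) + 9 = -6 + 9 = 3)
(Y*t(F(0)))*(-17) = (3*(2*0))*(-17) = (3*0)*(-17) = 0*(-17) = 0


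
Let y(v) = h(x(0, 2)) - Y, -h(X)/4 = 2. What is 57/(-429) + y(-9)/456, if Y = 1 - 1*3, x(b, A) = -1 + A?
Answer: -1587/10868 ≈ -0.14602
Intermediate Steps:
h(X) = -8 (h(X) = -4*2 = -8)
Y = -2 (Y = 1 - 3 = -2)
y(v) = -6 (y(v) = -8 - 1*(-2) = -8 + 2 = -6)
57/(-429) + y(-9)/456 = 57/(-429) - 6/456 = 57*(-1/429) - 6*1/456 = -19/143 - 1/76 = -1587/10868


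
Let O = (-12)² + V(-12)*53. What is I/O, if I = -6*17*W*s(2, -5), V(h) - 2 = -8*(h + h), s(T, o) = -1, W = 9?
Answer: 459/5213 ≈ 0.088049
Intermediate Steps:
V(h) = 2 - 16*h (V(h) = 2 - 8*(h + h) = 2 - 16*h)
I = 918 (I = -6*17*9*(-1) = -918*(-1) = -6*(-153) = 918)
O = 10426 (O = (-12)² + (2 - 16*(-12))*53 = 144 + (2 + 192)*53 = 144 + 194*53 = 144 + 10282 = 10426)
I/O = 918/10426 = 918*(1/10426) = 459/5213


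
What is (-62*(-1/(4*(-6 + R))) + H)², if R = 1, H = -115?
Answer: 1394761/100 ≈ 13948.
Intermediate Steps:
(-62*(-1/(4*(-6 + R))) + H)² = (-62*(-1/(4*(-6 + 1))) - 115)² = (-62/((-5*(-4))) - 115)² = (-62/20 - 115)² = (-62*1/20 - 115)² = (-31/10 - 115)² = (-1181/10)² = 1394761/100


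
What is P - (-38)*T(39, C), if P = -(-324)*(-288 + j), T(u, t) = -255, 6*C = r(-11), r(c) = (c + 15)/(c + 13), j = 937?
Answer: 200586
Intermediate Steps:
r(c) = (15 + c)/(13 + c)
C = ⅓ (C = ((15 - 11)/(13 - 11))/6 = (4/2)/6 = ((½)*4)/6 = (⅙)*2 = ⅓ ≈ 0.33333)
P = 210276 (P = -(-324)*(-288 + 937) = -(-324)*649 = -1*(-210276) = 210276)
P - (-38)*T(39, C) = 210276 - (-38)*(-255) = 210276 - 1*9690 = 210276 - 9690 = 200586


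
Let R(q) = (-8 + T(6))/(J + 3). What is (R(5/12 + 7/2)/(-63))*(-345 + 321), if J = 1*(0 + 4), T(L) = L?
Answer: -16/147 ≈ -0.10884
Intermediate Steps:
J = 4 (J = 1*4 = 4)
R(q) = -2/7 (R(q) = (-8 + 6)/(4 + 3) = -2/7)
(R(5/12 + 7/2)/(-63))*(-345 + 321) = (-2/7/(-63))*(-345 + 321) = -2/7*(-1/63)*(-24) = (2/441)*(-24) = -16/147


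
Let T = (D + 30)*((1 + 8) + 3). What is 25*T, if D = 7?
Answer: 11100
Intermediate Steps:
T = 444 (T = (7 + 30)*((1 + 8) + 3) = 37*(9 + 3) = 37*12 = 444)
25*T = 25*444 = 11100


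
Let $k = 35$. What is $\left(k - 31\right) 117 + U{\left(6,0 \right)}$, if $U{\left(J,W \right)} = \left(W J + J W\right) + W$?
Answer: $468$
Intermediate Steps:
$U{\left(J,W \right)} = W + 2 J W$ ($U{\left(J,W \right)} = \left(J W + J W\right) + W = 2 J W + W = W + 2 J W$)
$\left(k - 31\right) 117 + U{\left(6,0 \right)} = \left(35 - 31\right) 117 + 0 \left(1 + 2 \cdot 6\right) = \left(35 - 31\right) 117 + 0 \left(1 + 12\right) = 4 \cdot 117 + 0 \cdot 13 = 468 + 0 = 468$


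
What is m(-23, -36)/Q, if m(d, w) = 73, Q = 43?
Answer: 73/43 ≈ 1.6977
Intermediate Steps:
m(-23, -36)/Q = 73/43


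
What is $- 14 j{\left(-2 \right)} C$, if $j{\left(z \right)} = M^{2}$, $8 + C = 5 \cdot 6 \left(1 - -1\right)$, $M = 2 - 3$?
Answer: $-728$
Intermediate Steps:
$M = -1$ ($M = 2 - 3 = -1$)
$C = 52$ ($C = -8 + 5 \cdot 6 \left(1 - -1\right) = -8 + 30 \left(1 + 1\right) = -8 + 30 \cdot 2 = -8 + 60 = 52$)
$j{\left(z \right)} = 1$ ($j{\left(z \right)} = \left(-1\right)^{2} = 1$)
$- 14 j{\left(-2 \right)} C = \left(-14\right) 1 \cdot 52 = \left(-14\right) 52 = -728$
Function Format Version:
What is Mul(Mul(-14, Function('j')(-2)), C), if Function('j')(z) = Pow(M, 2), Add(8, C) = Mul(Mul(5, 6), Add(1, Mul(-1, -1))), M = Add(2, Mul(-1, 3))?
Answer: -728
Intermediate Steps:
M = -1 (M = Add(2, -3) = -1)
C = 52 (C = Add(-8, Mul(Mul(5, 6), Add(1, Mul(-1, -1)))) = Add(-8, Mul(30, Add(1, 1))) = Add(-8, Mul(30, 2)) = Add(-8, 60) = 52)
Function('j')(z) = 1 (Function('j')(z) = Pow(-1, 2) = 1)
Mul(Mul(-14, Function('j')(-2)), C) = Mul(Mul(-14, 1), 52) = Mul(-14, 52) = -728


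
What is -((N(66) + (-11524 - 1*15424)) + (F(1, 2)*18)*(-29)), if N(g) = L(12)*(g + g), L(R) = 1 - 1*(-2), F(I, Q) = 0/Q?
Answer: 26552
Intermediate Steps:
F(I, Q) = 0
L(R) = 3 (L(R) = 1 + 2 = 3)
N(g) = 6*g (N(g) = 3*(g + g) = 3*(2*g) = 6*g)
-((N(66) + (-11524 - 1*15424)) + (F(1, 2)*18)*(-29)) = -((6*66 + (-11524 - 1*15424)) + (0*18)*(-29)) = -((396 + (-11524 - 15424)) + 0*(-29)) = -((396 - 26948) + 0) = -(-26552 + 0) = -1*(-26552) = 26552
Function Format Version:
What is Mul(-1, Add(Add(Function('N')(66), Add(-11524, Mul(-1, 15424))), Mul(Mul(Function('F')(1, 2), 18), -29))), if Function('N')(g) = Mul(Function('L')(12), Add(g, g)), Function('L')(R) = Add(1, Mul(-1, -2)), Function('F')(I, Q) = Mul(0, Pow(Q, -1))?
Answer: 26552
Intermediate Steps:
Function('F')(I, Q) = 0
Function('L')(R) = 3 (Function('L')(R) = Add(1, 2) = 3)
Function('N')(g) = Mul(6, g) (Function('N')(g) = Mul(3, Add(g, g)) = Mul(3, Mul(2, g)) = Mul(6, g))
Mul(-1, Add(Add(Function('N')(66), Add(-11524, Mul(-1, 15424))), Mul(Mul(Function('F')(1, 2), 18), -29))) = Mul(-1, Add(Add(Mul(6, 66), Add(-11524, Mul(-1, 15424))), Mul(Mul(0, 18), -29))) = Mul(-1, Add(Add(396, Add(-11524, -15424)), Mul(0, -29))) = Mul(-1, Add(Add(396, -26948), 0)) = Mul(-1, Add(-26552, 0)) = Mul(-1, -26552) = 26552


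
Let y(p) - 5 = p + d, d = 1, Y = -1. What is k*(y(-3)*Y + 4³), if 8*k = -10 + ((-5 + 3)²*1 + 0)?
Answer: -183/4 ≈ -45.750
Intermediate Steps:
y(p) = 6 + p (y(p) = 5 + (p + 1) = 5 + (1 + p) = 6 + p)
k = -¾ (k = (-10 + ((-5 + 3)²*1 + 0))/8 = (-10 + ((-2)²*1 + 0))/8 = (-10 + (4*1 + 0))/8 = (-10 + (4 + 0))/8 = (-10 + 4)/8 = (⅛)*(-6) = -¾ ≈ -0.75000)
k*(y(-3)*Y + 4³) = -3*((6 - 3)*(-1) + 4³)/4 = -3*(3*(-1) + 64)/4 = -3*(-3 + 64)/4 = -¾*61 = -183/4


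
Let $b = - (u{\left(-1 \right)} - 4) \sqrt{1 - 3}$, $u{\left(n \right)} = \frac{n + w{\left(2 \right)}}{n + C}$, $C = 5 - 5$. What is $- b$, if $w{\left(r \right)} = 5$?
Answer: $- 8 i \sqrt{2} \approx - 11.314 i$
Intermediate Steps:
$C = 0$
$u{\left(n \right)} = \frac{5 + n}{n}$ ($u{\left(n \right)} = \frac{n + 5}{n + 0} = \frac{5 + n}{n}$)
$b = 8 i \sqrt{2}$ ($b = - (\frac{5 - 1}{-1} - 4) \sqrt{1 - 3} = - (\left(-1\right) 4 - 4) \sqrt{-2} = - (-4 - 4) i \sqrt{2} = \left(-1\right) \left(-8\right) i \sqrt{2} = 8 i \sqrt{2} \approx 11.314 i$)
$- b = - 8 i \sqrt{2}$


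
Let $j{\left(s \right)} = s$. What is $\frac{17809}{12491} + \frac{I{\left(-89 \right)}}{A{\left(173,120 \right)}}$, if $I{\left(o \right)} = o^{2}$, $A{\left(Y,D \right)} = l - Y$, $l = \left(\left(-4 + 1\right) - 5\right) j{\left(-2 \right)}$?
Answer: $- \frac{96145198}{1961087} \approx -49.026$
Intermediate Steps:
$l = 16$ ($l = \left(\left(-4 + 1\right) - 5\right) \left(-2\right) = \left(-3 - 5\right) \left(-2\right) = \left(-8\right) \left(-2\right) = 16$)
$A{\left(Y,D \right)} = 16 - Y$
$\frac{17809}{12491} + \frac{I{\left(-89 \right)}}{A{\left(173,120 \right)}} = \frac{17809}{12491} + \frac{\left(-89\right)^{2}}{16 - 173} = 17809 \cdot \frac{1}{12491} + \frac{7921}{16 - 173} = \frac{17809}{12491} + \frac{7921}{-157} = \frac{17809}{12491} + 7921 \left(- \frac{1}{157}\right) = \frac{17809}{12491} - \frac{7921}{157} = - \frac{96145198}{1961087}$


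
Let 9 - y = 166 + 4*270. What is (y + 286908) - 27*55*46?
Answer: 217361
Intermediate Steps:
y = -1237 (y = 9 - (166 + 4*270) = 9 - (166 + 1080) = 9 - 1*1246 = 9 - 1246 = -1237)
(y + 286908) - 27*55*46 = (-1237 + 286908) - 27*55*46 = 285671 - 1485*46 = 285671 - 68310 = 217361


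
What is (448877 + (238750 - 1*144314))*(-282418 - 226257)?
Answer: -276369740275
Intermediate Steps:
(448877 + (238750 - 1*144314))*(-282418 - 226257) = (448877 + (238750 - 144314))*(-508675) = (448877 + 94436)*(-508675) = 543313*(-508675) = -276369740275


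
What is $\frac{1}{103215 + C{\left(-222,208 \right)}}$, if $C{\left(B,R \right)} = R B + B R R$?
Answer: $- \frac{1}{9547569} \approx -1.0474 \cdot 10^{-7}$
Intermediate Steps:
$C{\left(B,R \right)} = B R + B R^{2}$
$\frac{1}{103215 + C{\left(-222,208 \right)}} = \frac{1}{103215 - 46176 \left(1 + 208\right)} = \frac{1}{103215 - 46176 \cdot 209} = \frac{1}{103215 - 9650784} = \frac{1}{-9547569} = - \frac{1}{9547569}$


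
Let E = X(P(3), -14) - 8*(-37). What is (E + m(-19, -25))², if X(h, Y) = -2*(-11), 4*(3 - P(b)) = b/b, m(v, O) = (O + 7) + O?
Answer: 75625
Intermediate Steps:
m(v, O) = 7 + 2*O (m(v, O) = (7 + O) + O = 7 + 2*O)
P(b) = 11/4 (P(b) = 3 - b/(4*b) = 3 - ¼*1 = 3 - ¼ = 11/4)
X(h, Y) = 22
E = 318 (E = 22 - 8*(-37) = 22 - 1*(-296) = 22 + 296 = 318)
(E + m(-19, -25))² = (318 + (7 + 2*(-25)))² = (318 + (7 - 50))² = (318 - 43)² = 275² = 75625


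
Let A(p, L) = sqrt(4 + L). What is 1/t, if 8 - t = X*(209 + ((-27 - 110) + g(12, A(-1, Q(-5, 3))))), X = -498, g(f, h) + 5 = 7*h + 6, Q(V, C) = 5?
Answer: 1/46820 ≈ 2.1358e-5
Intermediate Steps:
g(f, h) = 1 + 7*h (g(f, h) = -5 + (7*h + 6) = -5 + (6 + 7*h) = 1 + 7*h)
t = 46820 (t = 8 - (-498)*(209 + ((-27 - 110) + (1 + 7*sqrt(4 + 5)))) = 8 - (-498)*(209 + (-137 + (1 + 7*sqrt(9)))) = 8 - (-498)*(209 + (-137 + (1 + 7*3))) = 8 - (-498)*(209 + (-137 + (1 + 21))) = 8 - (-498)*(209 + (-137 + 22)) = 8 - (-498)*(209 - 115) = 8 - (-498)*94 = 8 - 1*(-46812) = 8 + 46812 = 46820)
1/t = 1/46820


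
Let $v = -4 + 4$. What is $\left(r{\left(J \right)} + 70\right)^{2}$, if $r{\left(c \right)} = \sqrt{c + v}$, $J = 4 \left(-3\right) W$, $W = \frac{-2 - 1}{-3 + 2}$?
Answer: $4864 + 840 i \approx 4864.0 + 840.0 i$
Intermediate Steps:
$W = 3$ ($W = - \frac{3}{-1} = \left(-3\right) \left(-1\right) = 3$)
$J = -36$ ($J = 4 \left(-3\right) 3 = \left(-12\right) 3 = -36$)
$v = 0$
$r{\left(c \right)} = \sqrt{c}$ ($r{\left(c \right)} = \sqrt{c + 0} = \sqrt{c}$)
$\left(r{\left(J \right)} + 70\right)^{2} = \left(\sqrt{-36} + 70\right)^{2} = \left(6 i + 70\right)^{2} = \left(70 + 6 i\right)^{2}$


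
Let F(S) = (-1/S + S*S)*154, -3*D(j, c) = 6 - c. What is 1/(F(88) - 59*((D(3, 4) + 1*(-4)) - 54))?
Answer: 12/14352427 ≈ 8.3610e-7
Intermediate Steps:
D(j, c) = -2 + c/3 (D(j, c) = -(6 - c)/3 = -2 + c/3)
F(S) = -154/S + 154*S² (F(S) = (-1/S + S²)*154 = (S² - 1/S)*154 = -154/S + 154*S²)
1/(F(88) - 59*((D(3, 4) + 1*(-4)) - 54)) = 1/(154*(-1 + 88³)/88 - 59*(((-2 + (⅓)*4) + 1*(-4)) - 54)) = 1/(154*(1/88)*(-1 + 681472) - 59*(((-2 + 4/3) - 4) - 54)) = 1/(154*(1/88)*681471 - 59*((-⅔ - 4) - 54)) = 1/(4770297/4 - 59*(-14/3 - 54)) = 1/(4770297/4 - 59*(-176/3)) = 1/(4770297/4 + 10384/3) = 1/(14352427/12) = 12/14352427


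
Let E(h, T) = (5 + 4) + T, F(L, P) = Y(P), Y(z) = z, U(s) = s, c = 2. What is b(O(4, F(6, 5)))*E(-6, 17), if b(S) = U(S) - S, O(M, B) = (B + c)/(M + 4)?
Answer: 0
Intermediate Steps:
F(L, P) = P
O(M, B) = (2 + B)/(4 + M) (O(M, B) = (B + 2)/(M + 4) = (2 + B)/(4 + M))
b(S) = 0 (b(S) = S - S = 0)
E(h, T) = 9 + T
b(O(4, F(6, 5)))*E(-6, 17) = 0*(9 + 17) = 0*26 = 0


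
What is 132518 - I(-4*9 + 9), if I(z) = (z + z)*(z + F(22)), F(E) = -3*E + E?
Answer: 128684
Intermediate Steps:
F(E) = -2*E
I(z) = 2*z*(-44 + z) (I(z) = (z + z)*(z - 2*22) = (2*z)*(z - 44) = (2*z)*(-44 + z) = 2*z*(-44 + z))
132518 - I(-4*9 + 9) = 132518 - 2*(-4*9 + 9)*(-44 + (-4*9 + 9)) = 132518 - 2*(-36 + 9)*(-44 + (-36 + 9)) = 132518 - 2*(-27)*(-44 - 27) = 132518 - 2*(-27)*(-71) = 132518 - 1*3834 = 132518 - 3834 = 128684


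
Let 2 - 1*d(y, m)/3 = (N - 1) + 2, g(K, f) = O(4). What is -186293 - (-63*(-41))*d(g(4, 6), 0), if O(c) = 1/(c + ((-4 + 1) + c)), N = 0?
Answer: -194042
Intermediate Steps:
O(c) = 1/(-3 + 2*c) (O(c) = 1/(c + (-3 + c)) = 1/(-3 + 2*c))
g(K, f) = ⅕ (g(K, f) = 1/(-3 + 2*4) = 1/(-3 + 8) = 1/5 = ⅕)
d(y, m) = 3 (d(y, m) = 6 - 3*((0 - 1) + 2) = 6 - 3*(-1 + 2) = 6 - 3*1 = 6 - 3 = 3)
-186293 - (-63*(-41))*d(g(4, 6), 0) = -186293 - (-63*(-41))*3 = -186293 - 2583*3 = -186293 - 1*7749 = -186293 - 7749 = -194042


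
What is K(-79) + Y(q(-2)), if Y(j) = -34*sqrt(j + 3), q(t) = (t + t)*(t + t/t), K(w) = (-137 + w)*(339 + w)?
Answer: -56160 - 34*sqrt(7) ≈ -56250.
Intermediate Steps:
q(t) = 2*t*(1 + t) (q(t) = (2*t)*(t + 1) = (2*t)*(1 + t) = 2*t*(1 + t))
Y(j) = -34*sqrt(3 + j)
K(-79) + Y(q(-2)) = (-46443 + (-79)**2 + 202*(-79)) - 34*sqrt(3 + 2*(-2)*(1 - 2)) = (-46443 + 6241 - 15958) - 34*sqrt(3 + 2*(-2)*(-1)) = -56160 - 34*sqrt(3 + 4) = -56160 - 34*sqrt(7)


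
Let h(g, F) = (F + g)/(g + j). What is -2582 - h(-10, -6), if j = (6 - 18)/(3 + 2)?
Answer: -80082/31 ≈ -2583.3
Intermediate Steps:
j = -12/5 ≈ -2.4000
h(g, F) = (F + g)/(-12/5 + g) (h(g, F) = (F + g)/(g - 12/5) = (F + g)/(-12/5 + g))
-2582 - h(-10, -6) = -2582 - 5*(-6 - 10)/(-12 + 5*(-10)) = -2582 - 5*(-16)/(-12 - 50) = -2582 - 5*(-16)/(-62) = -2582 - 5*(-1)*(-16)/62 = -2582 - 1*40/31 = -2582 - 40/31 = -80082/31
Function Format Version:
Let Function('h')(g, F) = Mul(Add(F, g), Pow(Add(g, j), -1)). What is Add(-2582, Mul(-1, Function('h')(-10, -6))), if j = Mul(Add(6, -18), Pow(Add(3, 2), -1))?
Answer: Rational(-80082, 31) ≈ -2583.3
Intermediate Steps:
j = Rational(-12, 5) (j = Mul(-12, Pow(5, -1)) = Mul(-12, Rational(1, 5)) = Rational(-12, 5) ≈ -2.4000)
Function('h')(g, F) = Mul(Pow(Add(Rational(-12, 5), g), -1), Add(F, g)) (Function('h')(g, F) = Mul(Add(F, g), Pow(Add(g, Rational(-12, 5)), -1)) = Mul(Add(F, g), Pow(Add(Rational(-12, 5), g), -1)) = Mul(Pow(Add(Rational(-12, 5), g), -1), Add(F, g)))
Add(-2582, Mul(-1, Function('h')(-10, -6))) = Add(-2582, Mul(-1, Mul(5, Pow(Add(-12, Mul(5, -10)), -1), Add(-6, -10)))) = Add(-2582, Mul(-1, Mul(5, Pow(Add(-12, -50), -1), -16))) = Add(-2582, Mul(-1, Mul(5, Pow(-62, -1), -16))) = Add(-2582, Mul(-1, Mul(5, Rational(-1, 62), -16))) = Add(-2582, Mul(-1, Rational(40, 31))) = Add(-2582, Rational(-40, 31)) = Rational(-80082, 31)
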